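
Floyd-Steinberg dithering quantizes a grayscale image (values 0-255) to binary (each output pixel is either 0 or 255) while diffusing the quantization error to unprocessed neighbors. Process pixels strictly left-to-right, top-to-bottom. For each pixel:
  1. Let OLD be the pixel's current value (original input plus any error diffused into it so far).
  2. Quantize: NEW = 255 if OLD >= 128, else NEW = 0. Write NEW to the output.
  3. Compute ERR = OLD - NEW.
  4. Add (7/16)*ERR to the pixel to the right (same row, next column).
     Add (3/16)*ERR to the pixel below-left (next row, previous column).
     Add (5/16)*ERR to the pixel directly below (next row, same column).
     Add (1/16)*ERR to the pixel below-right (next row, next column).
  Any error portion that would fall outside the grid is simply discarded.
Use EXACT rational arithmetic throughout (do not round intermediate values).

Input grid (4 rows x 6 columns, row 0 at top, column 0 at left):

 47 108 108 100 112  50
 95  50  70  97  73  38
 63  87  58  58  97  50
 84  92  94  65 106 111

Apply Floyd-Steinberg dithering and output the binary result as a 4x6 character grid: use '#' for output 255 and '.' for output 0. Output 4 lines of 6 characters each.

(0,0): OLD=47 → NEW=0, ERR=47
(0,1): OLD=2057/16 → NEW=255, ERR=-2023/16
(0,2): OLD=13487/256 → NEW=0, ERR=13487/256
(0,3): OLD=504009/4096 → NEW=0, ERR=504009/4096
(0,4): OLD=10868095/65536 → NEW=255, ERR=-5843585/65536
(0,5): OLD=11523705/1048576 → NEW=0, ERR=11523705/1048576
(1,0): OLD=22011/256 → NEW=0, ERR=22011/256
(1,1): OLD=124765/2048 → NEW=0, ERR=124765/2048
(1,2): OLD=8407329/65536 → NEW=255, ERR=-8304351/65536
(1,3): OLD=17456013/262144 → NEW=0, ERR=17456013/262144
(1,4): OLD=1409615751/16777216 → NEW=0, ERR=1409615751/16777216
(1,5): OLD=19493796225/268435456 → NEW=0, ERR=19493796225/268435456
(2,0): OLD=3319119/32768 → NEW=0, ERR=3319119/32768
(2,1): OLD=138377941/1048576 → NEW=255, ERR=-129008939/1048576
(2,2): OLD=-320980289/16777216 → NEW=0, ERR=-320980289/16777216
(2,3): OLD=10505625991/134217728 → NEW=0, ERR=10505625991/134217728
(2,4): OLD=752816197653/4294967296 → NEW=255, ERR=-342400462827/4294967296
(2,5): OLD=2959535927267/68719476736 → NEW=0, ERR=2959535927267/68719476736
(3,0): OLD=1553318367/16777216 → NEW=0, ERR=1553318367/16777216
(3,1): OLD=12992511731/134217728 → NEW=0, ERR=12992511731/134217728
(3,2): OLD=147487783625/1073741824 → NEW=255, ERR=-126316381495/1073741824
(3,3): OLD=1501435122075/68719476736 → NEW=0, ERR=1501435122075/68719476736
(3,4): OLD=56961864830907/549755813888 → NEW=0, ERR=56961864830907/549755813888
(3,5): OLD=1449653557130261/8796093022208 → NEW=255, ERR=-793350163532779/8796093022208
Row 0: .#..#.
Row 1: ..#...
Row 2: .#..#.
Row 3: ..#..#

Answer: .#..#.
..#...
.#..#.
..#..#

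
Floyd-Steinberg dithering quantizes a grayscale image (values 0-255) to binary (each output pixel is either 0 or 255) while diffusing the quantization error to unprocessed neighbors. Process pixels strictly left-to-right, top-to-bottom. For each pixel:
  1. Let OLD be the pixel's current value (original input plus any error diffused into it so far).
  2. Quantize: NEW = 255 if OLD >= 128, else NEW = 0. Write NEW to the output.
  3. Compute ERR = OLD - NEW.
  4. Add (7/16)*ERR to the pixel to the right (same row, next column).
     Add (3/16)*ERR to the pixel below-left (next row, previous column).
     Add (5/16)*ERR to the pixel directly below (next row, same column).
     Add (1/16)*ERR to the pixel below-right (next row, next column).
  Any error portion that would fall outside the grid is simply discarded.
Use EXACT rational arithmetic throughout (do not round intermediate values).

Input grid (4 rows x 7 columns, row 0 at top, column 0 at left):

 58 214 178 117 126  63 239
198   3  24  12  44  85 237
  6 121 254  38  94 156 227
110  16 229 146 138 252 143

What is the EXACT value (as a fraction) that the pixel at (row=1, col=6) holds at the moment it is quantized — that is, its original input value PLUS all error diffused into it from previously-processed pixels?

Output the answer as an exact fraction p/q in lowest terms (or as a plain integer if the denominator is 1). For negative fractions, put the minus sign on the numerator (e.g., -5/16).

Answer: 299717410819/1073741824

Derivation:
(0,0): OLD=58 → NEW=0, ERR=58
(0,1): OLD=1915/8 → NEW=255, ERR=-125/8
(0,2): OLD=21909/128 → NEW=255, ERR=-10731/128
(0,3): OLD=164499/2048 → NEW=0, ERR=164499/2048
(0,4): OLD=5280261/32768 → NEW=255, ERR=-3075579/32768
(0,5): OLD=11501091/524288 → NEW=0, ERR=11501091/524288
(0,6): OLD=2085384949/8388608 → NEW=255, ERR=-53710091/8388608
(1,0): OLD=27289/128 → NEW=255, ERR=-5351/128
(1,1): OLD=-33041/1024 → NEW=0, ERR=-33041/1024
(1,2): OLD=-73125/32768 → NEW=0, ERR=-73125/32768
(1,3): OLD=1741407/131072 → NEW=0, ERR=1741407/131072
(1,4): OLD=248426845/8388608 → NEW=0, ERR=248426845/8388608
(1,5): OLD=6559551789/67108864 → NEW=0, ERR=6559551789/67108864
(1,6): OLD=299717410819/1073741824 → NEW=255, ERR=25913245699/1073741824
Target (1,6): original=237, with diffused error = 299717410819/1073741824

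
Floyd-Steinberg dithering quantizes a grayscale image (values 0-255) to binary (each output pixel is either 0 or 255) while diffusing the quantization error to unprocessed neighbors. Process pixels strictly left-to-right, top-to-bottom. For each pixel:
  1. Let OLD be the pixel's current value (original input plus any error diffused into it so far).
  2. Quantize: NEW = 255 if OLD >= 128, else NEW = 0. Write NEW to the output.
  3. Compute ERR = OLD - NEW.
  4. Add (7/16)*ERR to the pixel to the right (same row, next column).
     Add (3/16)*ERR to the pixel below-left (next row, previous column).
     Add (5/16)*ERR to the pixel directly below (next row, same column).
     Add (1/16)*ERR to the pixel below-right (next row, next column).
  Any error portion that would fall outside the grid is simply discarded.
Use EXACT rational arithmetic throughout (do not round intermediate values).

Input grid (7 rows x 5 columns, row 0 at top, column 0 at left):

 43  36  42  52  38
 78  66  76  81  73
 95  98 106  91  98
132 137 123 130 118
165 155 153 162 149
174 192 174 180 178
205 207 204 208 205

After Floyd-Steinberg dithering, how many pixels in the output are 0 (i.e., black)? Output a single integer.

(0,0): OLD=43 → NEW=0, ERR=43
(0,1): OLD=877/16 → NEW=0, ERR=877/16
(0,2): OLD=16891/256 → NEW=0, ERR=16891/256
(0,3): OLD=331229/4096 → NEW=0, ERR=331229/4096
(0,4): OLD=4808971/65536 → NEW=0, ERR=4808971/65536
(1,0): OLD=26039/256 → NEW=0, ERR=26039/256
(1,1): OLD=292225/2048 → NEW=255, ERR=-230015/2048
(1,2): OLD=4330005/65536 → NEW=0, ERR=4330005/65536
(1,3): OLD=40123505/262144 → NEW=255, ERR=-26723215/262144
(1,4): OLD=236499763/4194304 → NEW=0, ERR=236499763/4194304
(2,0): OLD=3464475/32768 → NEW=0, ERR=3464475/32768
(2,1): OLD=134116697/1048576 → NEW=0, ERR=134116697/1048576
(2,2): OLD=2625155915/16777216 → NEW=255, ERR=-1653034165/16777216
(2,3): OLD=8251436977/268435456 → NEW=0, ERR=8251436977/268435456
(2,4): OLD=526982205847/4294967296 → NEW=0, ERR=526982205847/4294967296
(3,0): OLD=3171258603/16777216 → NEW=255, ERR=-1106931477/16777216
(3,1): OLD=18285590799/134217728 → NEW=255, ERR=-15939929841/134217728
(3,2): OLD=231967411797/4294967296 → NEW=0, ERR=231967411797/4294967296
(3,3): OLD=1546898585965/8589934592 → NEW=255, ERR=-643534734995/8589934592
(3,4): OLD=17246921406465/137438953472 → NEW=0, ERR=17246921406465/137438953472
(4,0): OLD=262237753317/2147483648 → NEW=0, ERR=262237753317/2147483648
(4,1): OLD=12184986443237/68719476736 → NEW=255, ERR=-5338480124443/68719476736
(4,2): OLD=125807233403915/1099511627776 → NEW=0, ERR=125807233403915/1099511627776
(4,3): OLD=3792032313801189/17592186044416 → NEW=255, ERR=-693975127524891/17592186044416
(4,4): OLD=46802016200081347/281474976710656 → NEW=255, ERR=-24974102861135933/281474976710656
(5,0): OLD=217257623390415/1099511627776 → NEW=255, ERR=-63117841692465/1099511627776
(5,1): OLD=1510241924317613/8796093022208 → NEW=255, ERR=-732761796345427/8796093022208
(5,2): OLD=45333983176699285/281474976710656 → NEW=255, ERR=-26442135884517995/281474976710656
(5,3): OLD=131829828675266619/1125899906842624 → NEW=0, ERR=131829828675266619/1125899906842624
(5,4): OLD=3585475270030347801/18014398509481984 → NEW=255, ERR=-1008196349887558119/18014398509481984
(6,0): OLD=24128186056107359/140737488355328 → NEW=255, ERR=-11759873474501281/140737488355328
(6,1): OLD=554880431680581393/4503599627370496 → NEW=0, ERR=554880431680581393/4503599627370496
(6,2): OLD=17675325239114269899/72057594037927936 → NEW=255, ERR=-699361240557353781/72057594037927936
(6,3): OLD=258230146465320708473/1152921504606846976 → NEW=255, ERR=-35764837209425270407/1152921504606846976
(6,4): OLD=3343599587243935608207/18446744073709551616 → NEW=255, ERR=-1360320151552000053873/18446744073709551616
Output grid:
  Row 0: .....  (5 black, running=5)
  Row 1: .#.#.  (3 black, running=8)
  Row 2: ..#..  (4 black, running=12)
  Row 3: ##.#.  (2 black, running=14)
  Row 4: .#.##  (2 black, running=16)
  Row 5: ###.#  (1 black, running=17)
  Row 6: #.###  (1 black, running=18)

Answer: 18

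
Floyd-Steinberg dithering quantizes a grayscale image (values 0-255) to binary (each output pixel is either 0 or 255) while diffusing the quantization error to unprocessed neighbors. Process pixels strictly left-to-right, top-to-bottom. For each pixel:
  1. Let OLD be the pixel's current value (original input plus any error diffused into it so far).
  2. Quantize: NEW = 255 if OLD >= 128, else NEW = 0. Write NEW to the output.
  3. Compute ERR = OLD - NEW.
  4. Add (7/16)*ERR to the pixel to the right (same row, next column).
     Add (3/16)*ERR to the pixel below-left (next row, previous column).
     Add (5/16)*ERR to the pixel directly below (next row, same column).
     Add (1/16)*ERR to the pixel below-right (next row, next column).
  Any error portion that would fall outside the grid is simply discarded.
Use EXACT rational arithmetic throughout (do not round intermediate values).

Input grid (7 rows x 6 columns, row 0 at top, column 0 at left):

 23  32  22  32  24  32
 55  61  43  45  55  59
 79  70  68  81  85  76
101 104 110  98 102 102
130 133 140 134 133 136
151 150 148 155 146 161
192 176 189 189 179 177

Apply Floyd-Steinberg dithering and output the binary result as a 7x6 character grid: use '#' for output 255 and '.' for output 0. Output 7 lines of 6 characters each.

(0,0): OLD=23 → NEW=0, ERR=23
(0,1): OLD=673/16 → NEW=0, ERR=673/16
(0,2): OLD=10343/256 → NEW=0, ERR=10343/256
(0,3): OLD=203473/4096 → NEW=0, ERR=203473/4096
(0,4): OLD=2997175/65536 → NEW=0, ERR=2997175/65536
(0,5): OLD=54534657/1048576 → NEW=0, ERR=54534657/1048576
(1,0): OLD=17939/256 → NEW=0, ERR=17939/256
(1,1): OLD=233093/2048 → NEW=0, ERR=233093/2048
(1,2): OLD=7691497/65536 → NEW=0, ERR=7691497/65536
(1,3): OLD=32235893/262144 → NEW=0, ERR=32235893/262144
(1,4): OLD=2280818943/16777216 → NEW=255, ERR=-1997371137/16777216
(1,5): OLD=6986143305/268435456 → NEW=0, ERR=6986143305/268435456
(2,0): OLD=4005511/32768 → NEW=0, ERR=4005511/32768
(2,1): OLD=194439229/1048576 → NEW=255, ERR=-72947651/1048576
(2,2): OLD=1751711223/16777216 → NEW=0, ERR=1751711223/16777216
(2,3): OLD=20148823039/134217728 → NEW=255, ERR=-14076697601/134217728
(2,4): OLD=62176747133/4294967296 → NEW=0, ERR=62176747133/4294967296
(2,5): OLD=5705481915195/68719476736 → NEW=0, ERR=5705481915195/68719476736
(3,0): OLD=2116537623/16777216 → NEW=0, ERR=2116537623/16777216
(3,1): OLD=22101597003/134217728 → NEW=255, ERR=-12123923637/134217728
(3,2): OLD=84928396305/1073741824 → NEW=0, ERR=84928396305/1073741824
(3,3): OLD=7495200514995/68719476736 → NEW=0, ERR=7495200514995/68719476736
(3,4): OLD=89749952991315/549755813888 → NEW=255, ERR=-50437779550125/549755813888
(3,5): OLD=780314931655165/8796093022208 → NEW=0, ERR=780314931655165/8796093022208
(4,0): OLD=327462608249/2147483648 → NEW=255, ERR=-220145721991/2147483648
(4,1): OLD=2839398451621/34359738368 → NEW=0, ERR=2839398451621/34359738368
(4,2): OLD=237138445671775/1099511627776 → NEW=255, ERR=-43237019411105/1099511627776
(4,3): OLD=2438649835789179/17592186044416 → NEW=255, ERR=-2047357605536901/17592186044416
(4,4): OLD=21635284857508651/281474976710656 → NEW=0, ERR=21635284857508651/281474976710656
(4,5): OLD=862962789260110413/4503599627370496 → NEW=255, ERR=-285455115719366067/4503599627370496
(5,0): OLD=73919665492671/549755813888 → NEW=255, ERR=-66268067048769/549755813888
(5,1): OLD=1922953052346287/17592186044416 → NEW=0, ERR=1922953052346287/17592186044416
(5,2): OLD=23485852778665973/140737488355328 → NEW=255, ERR=-12402206751942667/140737488355328
(5,3): OLD=414475616875560535/4503599627370496 → NEW=0, ERR=414475616875560535/4503599627370496
(5,4): OLD=1721508992761443703/9007199254740992 → NEW=255, ERR=-575326817197509257/9007199254740992
(5,5): OLD=17013035518076846755/144115188075855872 → NEW=0, ERR=17013035518076846755/144115188075855872
(6,0): OLD=49209163957681773/281474976710656 → NEW=255, ERR=-22566955103535507/281474976710656
(6,1): OLD=680158602039535977/4503599627370496 → NEW=255, ERR=-468259302939940503/4503599627370496
(6,2): OLD=2523104976076325185/18014398509481984 → NEW=255, ERR=-2070566643841580735/18014398509481984
(6,3): OLD=43231643555859948253/288230376151711744 → NEW=255, ERR=-30267102362826546467/288230376151711744
(6,4): OLD=650174442595612083197/4611686018427387904 → NEW=255, ERR=-525805492103371832323/4611686018427387904
(6,5): OLD=11807174711949930459083/73786976294838206464 → NEW=255, ERR=-7008504243233812189237/73786976294838206464
Row 0: ......
Row 1: ....#.
Row 2: .#.#..
Row 3: .#..#.
Row 4: #.##.#
Row 5: #.#.#.
Row 6: ######

Answer: ......
....#.
.#.#..
.#..#.
#.##.#
#.#.#.
######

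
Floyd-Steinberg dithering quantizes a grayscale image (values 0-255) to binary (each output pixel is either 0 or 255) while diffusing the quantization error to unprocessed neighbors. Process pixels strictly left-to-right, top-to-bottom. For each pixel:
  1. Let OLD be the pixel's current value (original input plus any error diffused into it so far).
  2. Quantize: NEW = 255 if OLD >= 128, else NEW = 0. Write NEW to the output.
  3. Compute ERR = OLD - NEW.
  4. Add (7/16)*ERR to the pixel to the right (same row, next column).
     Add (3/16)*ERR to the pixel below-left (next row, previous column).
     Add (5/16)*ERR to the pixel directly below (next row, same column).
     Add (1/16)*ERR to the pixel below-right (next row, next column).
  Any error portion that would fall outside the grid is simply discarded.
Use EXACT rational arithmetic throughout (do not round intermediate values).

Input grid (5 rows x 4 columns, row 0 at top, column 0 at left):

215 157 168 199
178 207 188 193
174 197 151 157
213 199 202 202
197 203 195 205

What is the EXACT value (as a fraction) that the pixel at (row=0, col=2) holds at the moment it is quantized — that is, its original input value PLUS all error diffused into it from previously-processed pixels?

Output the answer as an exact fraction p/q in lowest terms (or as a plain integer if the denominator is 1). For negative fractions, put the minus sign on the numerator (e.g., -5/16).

(0,0): OLD=215 → NEW=255, ERR=-40
(0,1): OLD=279/2 → NEW=255, ERR=-231/2
(0,2): OLD=3759/32 → NEW=0, ERR=3759/32
Target (0,2): original=168, with diffused error = 3759/32

Answer: 3759/32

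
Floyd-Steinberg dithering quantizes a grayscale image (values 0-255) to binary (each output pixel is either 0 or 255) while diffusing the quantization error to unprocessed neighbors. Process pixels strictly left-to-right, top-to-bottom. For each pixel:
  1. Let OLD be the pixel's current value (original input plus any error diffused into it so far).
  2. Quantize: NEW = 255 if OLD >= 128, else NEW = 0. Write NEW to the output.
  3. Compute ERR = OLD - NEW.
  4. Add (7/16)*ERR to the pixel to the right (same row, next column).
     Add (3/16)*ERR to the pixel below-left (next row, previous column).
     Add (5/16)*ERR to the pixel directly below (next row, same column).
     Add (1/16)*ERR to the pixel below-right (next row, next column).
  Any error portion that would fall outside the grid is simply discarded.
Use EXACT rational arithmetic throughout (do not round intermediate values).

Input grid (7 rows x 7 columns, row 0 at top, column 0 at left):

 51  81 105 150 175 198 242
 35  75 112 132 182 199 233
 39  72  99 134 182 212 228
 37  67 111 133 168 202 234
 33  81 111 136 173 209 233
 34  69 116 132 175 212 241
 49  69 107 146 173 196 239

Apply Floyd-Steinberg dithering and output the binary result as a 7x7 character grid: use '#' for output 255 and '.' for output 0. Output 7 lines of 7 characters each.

(0,0): OLD=51 → NEW=0, ERR=51
(0,1): OLD=1653/16 → NEW=0, ERR=1653/16
(0,2): OLD=38451/256 → NEW=255, ERR=-26829/256
(0,3): OLD=426597/4096 → NEW=0, ERR=426597/4096
(0,4): OLD=14454979/65536 → NEW=255, ERR=-2256701/65536
(0,5): OLD=191821141/1048576 → NEW=255, ERR=-75565739/1048576
(0,6): OLD=3531126099/16777216 → NEW=255, ERR=-747063981/16777216
(1,0): OLD=17999/256 → NEW=0, ERR=17999/256
(1,1): OLD=249001/2048 → NEW=0, ERR=249001/2048
(1,2): OLD=10382685/65536 → NEW=255, ERR=-6328995/65536
(1,3): OLD=28649625/262144 → NEW=0, ERR=28649625/262144
(1,4): OLD=3557618347/16777216 → NEW=255, ERR=-720571733/16777216
(1,5): OLD=19755243547/134217728 → NEW=255, ERR=-14470277093/134217728
(1,6): OLD=359516776501/2147483648 → NEW=255, ERR=-188091553739/2147483648
(2,0): OLD=2744915/32768 → NEW=0, ERR=2744915/32768
(2,1): OLD=139387201/1048576 → NEW=255, ERR=-127999679/1048576
(2,2): OLD=729911043/16777216 → NEW=0, ERR=729911043/16777216
(2,3): OLD=23232835243/134217728 → NEW=255, ERR=-10992685397/134217728
(2,4): OLD=128164066779/1073741824 → NEW=0, ERR=128164066779/1073741824
(2,5): OLD=7264431458441/34359738368 → NEW=255, ERR=-1497301825399/34359738368
(2,6): OLD=96111497553743/549755813888 → NEW=255, ERR=-44076234987697/549755813888
(3,0): OLD=675944355/16777216 → NEW=0, ERR=675944355/16777216
(3,1): OLD=8035970663/134217728 → NEW=0, ERR=8035970663/134217728
(3,2): OLD=137228453093/1073741824 → NEW=0, ERR=137228453093/1073741824
(3,3): OLD=809255216083/4294967296 → NEW=255, ERR=-285961444397/4294967296
(3,4): OLD=89545353593763/549755813888 → NEW=255, ERR=-50642378947677/549755813888
(3,5): OLD=617960644524057/4398046511104 → NEW=255, ERR=-503541215807463/4398046511104
(3,6): OLD=10986793593762183/70368744177664 → NEW=255, ERR=-6957236171542137/70368744177664
(4,0): OLD=122012646573/2147483648 → NEW=0, ERR=122012646573/2147483648
(4,1): OLD=5189996582857/34359738368 → NEW=255, ERR=-3571736700983/34359738368
(4,2): OLD=53171424753767/549755813888 → NEW=0, ERR=53171424753767/549755813888
(4,3): OLD=651893565511581/4398046511104 → NEW=255, ERR=-469608294819939/4398046511104
(4,4): OLD=2528695677302151/35184372088832 → NEW=0, ERR=2528695677302151/35184372088832
(4,5): OLD=203077589727812423/1125899906842624 → NEW=255, ERR=-84026886517056697/1125899906842624
(4,6): OLD=2923681202119823905/18014398509481984 → NEW=255, ERR=-1669990417798082015/18014398509481984
(5,0): OLD=17737499295083/549755813888 → NEW=0, ERR=17737499295083/549755813888
(5,1): OLD=318051744651641/4398046511104 → NEW=0, ERR=318051744651641/4398046511104
(5,2): OLD=5324993172567775/35184372088832 → NEW=255, ERR=-3647021710084385/35184372088832
(5,3): OLD=20492484152186235/281474976710656 → NEW=0, ERR=20492484152186235/281474976710656
(5,4): OLD=3758600220763831465/18014398509481984 → NEW=255, ERR=-835071399154074455/18014398509481984
(5,5): OLD=22410954981052144025/144115188075855872 → NEW=255, ERR=-14338417978291103335/144115188075855872
(5,6): OLD=377784181186355981271/2305843009213693952 → NEW=255, ERR=-210205786163135976489/2305843009213693952
(6,0): OLD=5111723670463779/70368744177664 → NEW=0, ERR=5111723670463779/70368744177664
(6,1): OLD=119301568486783103/1125899906842624 → NEW=0, ERR=119301568486783103/1125899906842624
(6,2): OLD=2506459202765607325/18014398509481984 → NEW=255, ERR=-2087212417152298595/18014398509481984
(6,3): OLD=14828126806878995587/144115188075855872 → NEW=0, ERR=14828126806878995587/144115188075855872
(6,4): OLD=54597721278375635865/288230376151711744 → NEW=255, ERR=-18901024640310858855/288230376151711744
(6,5): OLD=4288086361192318411085/36893488147419103232 → NEW=0, ERR=4288086361192318411085/36893488147419103232
(6,6): OLD=150610205308583479063883/590295810358705651712 → NEW=255, ERR=84773667113537877323/590295810358705651712
Row 0: ..#.###
Row 1: ..#.###
Row 2: .#.#.##
Row 3: ...####
Row 4: .#.#.##
Row 5: ..#.###
Row 6: ..#.#.#

Answer: ..#.###
..#.###
.#.#.##
...####
.#.#.##
..#.###
..#.#.#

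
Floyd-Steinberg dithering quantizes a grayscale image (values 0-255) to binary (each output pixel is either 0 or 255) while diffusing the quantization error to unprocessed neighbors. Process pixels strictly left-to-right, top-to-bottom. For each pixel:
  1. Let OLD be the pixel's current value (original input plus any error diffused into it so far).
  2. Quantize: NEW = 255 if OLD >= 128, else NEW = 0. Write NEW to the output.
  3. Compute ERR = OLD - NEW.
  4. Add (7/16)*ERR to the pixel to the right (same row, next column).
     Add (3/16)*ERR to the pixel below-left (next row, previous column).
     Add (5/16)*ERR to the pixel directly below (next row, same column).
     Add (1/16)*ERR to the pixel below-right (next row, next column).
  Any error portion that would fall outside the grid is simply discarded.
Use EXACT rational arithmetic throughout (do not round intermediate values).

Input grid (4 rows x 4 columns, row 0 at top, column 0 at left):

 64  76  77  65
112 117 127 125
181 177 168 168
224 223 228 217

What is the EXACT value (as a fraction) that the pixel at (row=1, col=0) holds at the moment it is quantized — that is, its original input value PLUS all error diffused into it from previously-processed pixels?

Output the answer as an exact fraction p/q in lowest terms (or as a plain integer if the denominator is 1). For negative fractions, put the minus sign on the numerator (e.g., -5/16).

(0,0): OLD=64 → NEW=0, ERR=64
(0,1): OLD=104 → NEW=0, ERR=104
(0,2): OLD=245/2 → NEW=0, ERR=245/2
(0,3): OLD=3795/32 → NEW=0, ERR=3795/32
(1,0): OLD=303/2 → NEW=255, ERR=-207/2
Target (1,0): original=112, with diffused error = 303/2

Answer: 303/2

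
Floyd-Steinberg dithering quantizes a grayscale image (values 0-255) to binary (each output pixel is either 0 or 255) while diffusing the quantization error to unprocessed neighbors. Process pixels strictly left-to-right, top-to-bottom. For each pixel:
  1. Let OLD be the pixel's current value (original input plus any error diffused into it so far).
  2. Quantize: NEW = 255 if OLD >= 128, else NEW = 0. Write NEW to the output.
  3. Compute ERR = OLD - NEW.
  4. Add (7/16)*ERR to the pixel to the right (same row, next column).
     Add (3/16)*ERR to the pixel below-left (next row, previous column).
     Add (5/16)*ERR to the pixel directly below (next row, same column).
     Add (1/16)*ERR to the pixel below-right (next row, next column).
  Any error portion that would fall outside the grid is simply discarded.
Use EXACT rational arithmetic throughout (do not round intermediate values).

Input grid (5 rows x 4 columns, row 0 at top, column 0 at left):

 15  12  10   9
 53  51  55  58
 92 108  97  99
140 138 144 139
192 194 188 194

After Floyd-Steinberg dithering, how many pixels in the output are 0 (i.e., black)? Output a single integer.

(0,0): OLD=15 → NEW=0, ERR=15
(0,1): OLD=297/16 → NEW=0, ERR=297/16
(0,2): OLD=4639/256 → NEW=0, ERR=4639/256
(0,3): OLD=69337/4096 → NEW=0, ERR=69337/4096
(1,0): OLD=15659/256 → NEW=0, ERR=15659/256
(1,1): OLD=180013/2048 → NEW=0, ERR=180013/2048
(1,2): OLD=6779825/65536 → NEW=0, ERR=6779825/65536
(1,3): OLD=115010727/1048576 → NEW=0, ERR=115010727/1048576
(2,0): OLD=4181055/32768 → NEW=0, ERR=4181055/32768
(2,1): OLD=224931237/1048576 → NEW=255, ERR=-42455643/1048576
(2,2): OLD=288723161/2097152 → NEW=255, ERR=-246050599/2097152
(2,3): OLD=2966596245/33554432 → NEW=0, ERR=2966596245/33554432
(3,0): OLD=2890412111/16777216 → NEW=255, ERR=-1387777969/16777216
(3,1): OLD=20168681489/268435456 → NEW=0, ERR=20168681489/268435456
(3,2): OLD=662513342959/4294967296 → NEW=255, ERR=-432703317521/4294967296
(3,3): OLD=7917794013705/68719476736 → NEW=0, ERR=7917794013705/68719476736
(4,0): OLD=774117527779/4294967296 → NEW=255, ERR=-321099132701/4294967296
(4,1): OLD=5521998982185/34359738368 → NEW=255, ERR=-3239734301655/34359738368
(4,2): OLD=155652204899337/1099511627776 → NEW=255, ERR=-124723260183543/1099511627776
(4,3): OLD=3062472743142927/17592186044416 → NEW=255, ERR=-1423534698183153/17592186044416
Output grid:
  Row 0: ....  (4 black, running=4)
  Row 1: ....  (4 black, running=8)
  Row 2: .##.  (2 black, running=10)
  Row 3: #.#.  (2 black, running=12)
  Row 4: ####  (0 black, running=12)

Answer: 12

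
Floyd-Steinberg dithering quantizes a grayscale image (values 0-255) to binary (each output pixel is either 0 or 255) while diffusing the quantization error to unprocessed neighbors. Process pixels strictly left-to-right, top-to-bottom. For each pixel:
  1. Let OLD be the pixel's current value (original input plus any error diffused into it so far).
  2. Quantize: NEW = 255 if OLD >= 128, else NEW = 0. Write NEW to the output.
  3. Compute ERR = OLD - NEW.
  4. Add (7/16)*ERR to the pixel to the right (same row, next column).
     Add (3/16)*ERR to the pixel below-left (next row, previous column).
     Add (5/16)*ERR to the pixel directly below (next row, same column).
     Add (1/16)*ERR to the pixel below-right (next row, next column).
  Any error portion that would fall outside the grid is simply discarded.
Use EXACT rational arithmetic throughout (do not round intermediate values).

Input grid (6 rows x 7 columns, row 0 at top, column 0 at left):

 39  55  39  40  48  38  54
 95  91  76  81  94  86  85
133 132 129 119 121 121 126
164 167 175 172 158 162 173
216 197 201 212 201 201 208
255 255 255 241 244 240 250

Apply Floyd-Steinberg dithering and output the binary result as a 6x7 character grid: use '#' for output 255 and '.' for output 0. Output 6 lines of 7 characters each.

(0,0): OLD=39 → NEW=0, ERR=39
(0,1): OLD=1153/16 → NEW=0, ERR=1153/16
(0,2): OLD=18055/256 → NEW=0, ERR=18055/256
(0,3): OLD=290225/4096 → NEW=0, ERR=290225/4096
(0,4): OLD=5177303/65536 → NEW=0, ERR=5177303/65536
(0,5): OLD=76087009/1048576 → NEW=0, ERR=76087009/1048576
(0,6): OLD=1438578727/16777216 → NEW=0, ERR=1438578727/16777216
(1,0): OLD=30899/256 → NEW=0, ERR=30899/256
(1,1): OLD=372709/2048 → NEW=255, ERR=-149531/2048
(1,2): OLD=5497545/65536 → NEW=0, ERR=5497545/65536
(1,3): OLD=41697365/262144 → NEW=255, ERR=-25149355/262144
(1,4): OLD=1589619231/16777216 → NEW=0, ERR=1589619231/16777216
(1,5): OLD=22970435151/134217728 → NEW=255, ERR=-11255085489/134217728
(1,6): OLD=171032797889/2147483648 → NEW=0, ERR=171032797889/2147483648
(2,0): OLD=5145511/32768 → NEW=255, ERR=-3210329/32768
(2,1): OLD=93945245/1048576 → NEW=0, ERR=93945245/1048576
(2,2): OLD=2883329047/16777216 → NEW=255, ERR=-1394861033/16777216
(2,3): OLD=10154113823/134217728 → NEW=0, ERR=10154113823/134217728
(2,4): OLD=173933680591/1073741824 → NEW=255, ERR=-99870484529/1073741824
(2,5): OLD=2575504375237/34359738368 → NEW=0, ERR=2575504375237/34359738368
(2,6): OLD=98099085122483/549755813888 → NEW=255, ERR=-42088647418957/549755813888
(3,0): OLD=2519646519/16777216 → NEW=255, ERR=-1758543561/16777216
(3,1): OLD=17103132139/134217728 → NEW=0, ERR=17103132139/134217728
(3,2): OLD=241112227441/1073741824 → NEW=255, ERR=-32691937679/1073741824
(3,3): OLD=685843982279/4294967296 → NEW=255, ERR=-409372678201/4294967296
(3,4): OLD=58283237354807/549755813888 → NEW=0, ERR=58283237354807/549755813888
(3,5): OLD=930795225382293/4398046511104 → NEW=255, ERR=-190706634949227/4398046511104
(3,6): OLD=9484964961363339/70368744177664 → NEW=255, ERR=-8459064803940981/70368744177664
(4,0): OLD=444824121945/2147483648 → NEW=255, ERR=-102784208295/2147483648
(4,1): OLD=6996384369669/34359738368 → NEW=255, ERR=-1765348914171/34359738368
(4,2): OLD=87466223714411/549755813888 → NEW=255, ERR=-52721508827029/549755813888
(4,3): OLD=695917042421513/4398046511104 → NEW=255, ERR=-425584817910007/4398046511104
(4,4): OLD=6252517910603595/35184372088832 → NEW=255, ERR=-2719496972048565/35184372088832
(4,5): OLD=155059452840341707/1125899906842624 → NEW=255, ERR=-132045023404527413/1125899906842624
(4,6): OLD=2097133643278280189/18014398509481984 → NEW=0, ERR=2097133643278280189/18014398509481984
(5,0): OLD=126668949135327/549755813888 → NEW=255, ERR=-13518783406113/549755813888
(5,1): OLD=911333519940981/4398046511104 → NEW=255, ERR=-210168340390539/4398046511104
(5,2): OLD=6430635957372739/35184372088832 → NEW=255, ERR=-2541378925279421/35184372088832
(5,3): OLD=44662613050052207/281474976710656 → NEW=255, ERR=-27113506011165073/281474976710656
(5,4): OLD=2696130768874667621/18014398509481984 → NEW=255, ERR=-1897540851043238299/18014398509481984
(5,5): OLD=25113960463445966357/144115188075855872 → NEW=255, ERR=-11635412495897281003/144115188075855872
(5,6): OLD=561996447567494219675/2305843009213693952 → NEW=255, ERR=-25993519781997738085/2305843009213693952
Row 0: .......
Row 1: .#.#.#.
Row 2: #.#.#.#
Row 3: #.##.##
Row 4: ######.
Row 5: #######

Answer: .......
.#.#.#.
#.#.#.#
#.##.##
######.
#######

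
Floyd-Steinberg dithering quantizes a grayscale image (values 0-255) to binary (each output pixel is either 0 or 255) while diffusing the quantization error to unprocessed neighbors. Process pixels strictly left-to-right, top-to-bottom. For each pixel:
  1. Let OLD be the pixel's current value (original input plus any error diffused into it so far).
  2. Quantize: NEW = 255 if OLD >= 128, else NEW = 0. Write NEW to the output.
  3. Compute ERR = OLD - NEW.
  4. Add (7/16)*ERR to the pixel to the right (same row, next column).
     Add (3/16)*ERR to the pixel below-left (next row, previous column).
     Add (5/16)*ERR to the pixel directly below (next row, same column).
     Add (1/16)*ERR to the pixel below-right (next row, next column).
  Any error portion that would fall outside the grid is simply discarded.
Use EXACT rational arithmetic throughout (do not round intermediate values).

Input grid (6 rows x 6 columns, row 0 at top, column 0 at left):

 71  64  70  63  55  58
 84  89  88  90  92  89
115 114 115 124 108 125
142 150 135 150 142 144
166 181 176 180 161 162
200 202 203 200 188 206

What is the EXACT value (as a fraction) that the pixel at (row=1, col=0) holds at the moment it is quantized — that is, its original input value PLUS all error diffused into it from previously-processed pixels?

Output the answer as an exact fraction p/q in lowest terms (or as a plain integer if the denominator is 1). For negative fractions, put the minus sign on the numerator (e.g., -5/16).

Answer: 31747/256

Derivation:
(0,0): OLD=71 → NEW=0, ERR=71
(0,1): OLD=1521/16 → NEW=0, ERR=1521/16
(0,2): OLD=28567/256 → NEW=0, ERR=28567/256
(0,3): OLD=458017/4096 → NEW=0, ERR=458017/4096
(0,4): OLD=6810599/65536 → NEW=0, ERR=6810599/65536
(0,5): OLD=108491601/1048576 → NEW=0, ERR=108491601/1048576
(1,0): OLD=31747/256 → NEW=0, ERR=31747/256
Target (1,0): original=84, with diffused error = 31747/256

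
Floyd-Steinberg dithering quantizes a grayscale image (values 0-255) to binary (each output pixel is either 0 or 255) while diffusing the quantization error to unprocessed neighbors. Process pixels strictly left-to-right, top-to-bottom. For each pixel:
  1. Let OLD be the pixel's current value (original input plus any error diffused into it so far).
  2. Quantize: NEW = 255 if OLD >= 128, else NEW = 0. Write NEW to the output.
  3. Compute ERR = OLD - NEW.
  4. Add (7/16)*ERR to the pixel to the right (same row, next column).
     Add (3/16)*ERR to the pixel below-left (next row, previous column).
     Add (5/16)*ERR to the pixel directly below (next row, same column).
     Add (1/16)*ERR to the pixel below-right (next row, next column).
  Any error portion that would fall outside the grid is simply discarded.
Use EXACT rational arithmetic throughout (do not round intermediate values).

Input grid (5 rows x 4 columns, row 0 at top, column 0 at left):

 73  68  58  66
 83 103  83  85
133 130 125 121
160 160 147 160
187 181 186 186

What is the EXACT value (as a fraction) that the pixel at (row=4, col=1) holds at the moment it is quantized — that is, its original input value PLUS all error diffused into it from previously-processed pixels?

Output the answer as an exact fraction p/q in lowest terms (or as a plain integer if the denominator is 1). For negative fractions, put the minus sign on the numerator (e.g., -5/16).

Answer: 3426575081791/34359738368

Derivation:
(0,0): OLD=73 → NEW=0, ERR=73
(0,1): OLD=1599/16 → NEW=0, ERR=1599/16
(0,2): OLD=26041/256 → NEW=0, ERR=26041/256
(0,3): OLD=452623/4096 → NEW=0, ERR=452623/4096
(1,0): OLD=31885/256 → NEW=0, ERR=31885/256
(1,1): OLD=434907/2048 → NEW=255, ERR=-87333/2048
(1,2): OLD=8067319/65536 → NEW=0, ERR=8067319/65536
(1,3): OLD=188476529/1048576 → NEW=255, ERR=-78910351/1048576
(2,0): OLD=5371545/32768 → NEW=255, ERR=-2984295/32768
(2,1): OLD=112925987/1048576 → NEW=0, ERR=112925987/1048576
(2,2): OLD=406446735/2097152 → NEW=255, ERR=-128327025/2097152
(2,3): OLD=2630847795/33554432 → NEW=0, ERR=2630847795/33554432
(3,0): OLD=2545645321/16777216 → NEW=255, ERR=-1732544759/16777216
(3,1): OLD=35248130967/268435456 → NEW=255, ERR=-33202910313/268435456
(3,2): OLD=408859924073/4294967296 → NEW=0, ERR=408859924073/4294967296
(3,3): OLD=15278064587871/68719476736 → NEW=255, ERR=-2245401979809/68719476736
(4,0): OLD=564946572693/4294967296 → NEW=255, ERR=-530270087787/4294967296
(4,1): OLD=3426575081791/34359738368 → NEW=0, ERR=3426575081791/34359738368
Target (4,1): original=181, with diffused error = 3426575081791/34359738368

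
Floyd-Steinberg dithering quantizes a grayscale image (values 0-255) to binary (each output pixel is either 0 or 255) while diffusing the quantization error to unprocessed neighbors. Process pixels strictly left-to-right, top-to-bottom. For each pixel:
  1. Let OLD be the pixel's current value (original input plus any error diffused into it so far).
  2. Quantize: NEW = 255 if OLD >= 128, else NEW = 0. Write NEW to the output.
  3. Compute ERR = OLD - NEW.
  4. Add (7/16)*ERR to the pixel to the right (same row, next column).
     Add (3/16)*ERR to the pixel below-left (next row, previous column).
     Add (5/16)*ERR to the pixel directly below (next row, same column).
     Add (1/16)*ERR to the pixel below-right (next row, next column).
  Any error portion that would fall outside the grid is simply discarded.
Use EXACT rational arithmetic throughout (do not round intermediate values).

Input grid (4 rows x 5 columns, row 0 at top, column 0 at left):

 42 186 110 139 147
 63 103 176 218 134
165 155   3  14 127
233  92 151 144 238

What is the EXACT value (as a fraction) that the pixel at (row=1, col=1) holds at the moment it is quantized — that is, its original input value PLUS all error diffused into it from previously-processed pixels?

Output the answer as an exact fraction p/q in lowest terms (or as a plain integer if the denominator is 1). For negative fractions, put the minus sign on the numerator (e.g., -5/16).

(0,0): OLD=42 → NEW=0, ERR=42
(0,1): OLD=1635/8 → NEW=255, ERR=-405/8
(0,2): OLD=11245/128 → NEW=0, ERR=11245/128
(0,3): OLD=363387/2048 → NEW=255, ERR=-158853/2048
(0,4): OLD=3704925/32768 → NEW=0, ERR=3704925/32768
(1,0): OLD=8529/128 → NEW=0, ERR=8529/128
(1,1): OLD=138679/1024 → NEW=255, ERR=-122441/1024
Target (1,1): original=103, with diffused error = 138679/1024

Answer: 138679/1024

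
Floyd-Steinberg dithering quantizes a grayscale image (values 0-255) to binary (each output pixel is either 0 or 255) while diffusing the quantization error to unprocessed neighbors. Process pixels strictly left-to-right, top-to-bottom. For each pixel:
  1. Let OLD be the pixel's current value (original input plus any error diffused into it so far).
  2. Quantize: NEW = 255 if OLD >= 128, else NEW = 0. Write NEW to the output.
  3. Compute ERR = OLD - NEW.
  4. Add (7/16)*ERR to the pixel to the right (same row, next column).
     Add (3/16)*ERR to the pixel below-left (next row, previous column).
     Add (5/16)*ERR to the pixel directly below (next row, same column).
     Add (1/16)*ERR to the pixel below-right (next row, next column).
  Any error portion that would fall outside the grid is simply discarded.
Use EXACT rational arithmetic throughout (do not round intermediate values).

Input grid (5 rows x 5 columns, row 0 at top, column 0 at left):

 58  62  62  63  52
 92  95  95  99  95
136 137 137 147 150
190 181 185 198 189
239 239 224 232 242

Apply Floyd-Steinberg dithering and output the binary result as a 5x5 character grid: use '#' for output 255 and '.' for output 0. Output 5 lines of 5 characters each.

Answer: .....
.#.#.
#.###
##.#.
#####

Derivation:
(0,0): OLD=58 → NEW=0, ERR=58
(0,1): OLD=699/8 → NEW=0, ERR=699/8
(0,2): OLD=12829/128 → NEW=0, ERR=12829/128
(0,3): OLD=218827/2048 → NEW=0, ERR=218827/2048
(0,4): OLD=3235725/32768 → NEW=0, ERR=3235725/32768
(1,0): OLD=16193/128 → NEW=0, ERR=16193/128
(1,1): OLD=204871/1024 → NEW=255, ERR=-56249/1024
(1,2): OLD=4187219/32768 → NEW=0, ERR=4187219/32768
(1,3): OLD=27928151/131072 → NEW=255, ERR=-5495209/131072
(1,4): OLD=239482405/2097152 → NEW=0, ERR=239482405/2097152
(2,0): OLD=2707197/16384 → NEW=255, ERR=-1470723/16384
(2,1): OLD=58944559/524288 → NEW=0, ERR=58944559/524288
(2,2): OLD=1802086733/8388608 → NEW=255, ERR=-337008307/8388608
(2,3): OLD=19558197911/134217728 → NEW=255, ERR=-14667322729/134217728
(2,4): OLD=290458563681/2147483648 → NEW=255, ERR=-257149766559/2147483648
(3,0): OLD=1535353517/8388608 → NEW=255, ERR=-603741523/8388608
(3,1): OLD=11509373865/67108864 → NEW=255, ERR=-5603386455/67108864
(3,2): OLD=262964238867/2147483648 → NEW=0, ERR=262964238867/2147483648
(3,3): OLD=826608578043/4294967296 → NEW=255, ERR=-268608082437/4294967296
(3,4): OLD=8066872533127/68719476736 → NEW=0, ERR=8066872533127/68719476736
(4,0): OLD=215664475651/1073741824 → NEW=255, ERR=-58139689469/1073741824
(4,1): OLD=7135814871299/34359738368 → NEW=255, ERR=-1625918412541/34359738368
(4,2): OLD=123485484689037/549755813888 → NEW=255, ERR=-16702247852403/549755813888
(4,3): OLD=2012792459370755/8796093022208 → NEW=255, ERR=-230211261292285/8796093022208
(4,4): OLD=37059682421313685/140737488355328 → NEW=255, ERR=1171622890705045/140737488355328
Row 0: .....
Row 1: .#.#.
Row 2: #.###
Row 3: ##.#.
Row 4: #####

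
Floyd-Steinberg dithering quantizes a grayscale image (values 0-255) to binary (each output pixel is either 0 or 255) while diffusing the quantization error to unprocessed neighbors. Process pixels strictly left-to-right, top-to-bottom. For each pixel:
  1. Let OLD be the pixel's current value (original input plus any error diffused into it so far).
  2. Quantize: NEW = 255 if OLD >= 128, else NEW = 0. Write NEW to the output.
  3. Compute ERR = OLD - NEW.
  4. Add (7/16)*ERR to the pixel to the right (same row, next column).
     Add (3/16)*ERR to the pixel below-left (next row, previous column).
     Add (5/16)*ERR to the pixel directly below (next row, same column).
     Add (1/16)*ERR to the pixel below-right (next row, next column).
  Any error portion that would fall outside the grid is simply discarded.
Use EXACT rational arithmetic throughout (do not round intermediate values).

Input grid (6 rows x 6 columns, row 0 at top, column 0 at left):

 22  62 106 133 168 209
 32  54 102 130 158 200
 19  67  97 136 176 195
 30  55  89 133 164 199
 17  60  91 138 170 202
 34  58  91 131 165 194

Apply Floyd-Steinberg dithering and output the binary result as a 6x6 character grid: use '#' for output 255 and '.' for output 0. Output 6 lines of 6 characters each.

Answer: ..#.##
...#.#
.#.###
...#.#
..#.##
..#.#.

Derivation:
(0,0): OLD=22 → NEW=0, ERR=22
(0,1): OLD=573/8 → NEW=0, ERR=573/8
(0,2): OLD=17579/128 → NEW=255, ERR=-15061/128
(0,3): OLD=166957/2048 → NEW=0, ERR=166957/2048
(0,4): OLD=6673723/32768 → NEW=255, ERR=-1682117/32768
(0,5): OLD=97801373/524288 → NEW=255, ERR=-35892067/524288
(1,0): OLD=6695/128 → NEW=0, ERR=6695/128
(1,1): OLD=80465/1024 → NEW=0, ERR=80465/1024
(1,2): OLD=3911525/32768 → NEW=0, ERR=3911525/32768
(1,3): OLD=24998177/131072 → NEW=255, ERR=-8425183/131072
(1,4): OLD=889990371/8388608 → NEW=0, ERR=889990371/8388608
(1,5): OLD=29771490885/134217728 → NEW=255, ERR=-4454029755/134217728
(2,0): OLD=820491/16384 → NEW=0, ERR=820491/16384
(2,1): OLD=72937065/524288 → NEW=255, ERR=-60756375/524288
(2,2): OLD=641418235/8388608 → NEW=0, ERR=641418235/8388608
(2,3): OLD=11859400803/67108864 → NEW=255, ERR=-5253359517/67108864
(2,4): OLD=353619841833/2147483648 → NEW=255, ERR=-193988488407/2147483648
(2,5): OLD=5213744717487/34359738368 → NEW=255, ERR=-3547988566353/34359738368
(3,0): OLD=200667675/8388608 → NEW=0, ERR=200667675/8388608
(3,1): OLD=3135242431/67108864 → NEW=0, ERR=3135242431/67108864
(3,2): OLD=59814777101/536870912 → NEW=0, ERR=59814777101/536870912
(3,3): OLD=4986359041991/34359738368 → NEW=255, ERR=-3775374241849/34359738368
(3,4): OLD=17439784470183/274877906944 → NEW=0, ERR=17439784470183/274877906944
(3,5): OLD=830539677830761/4398046511104 → NEW=255, ERR=-290962182500759/4398046511104
(4,0): OLD=35686045301/1073741824 → NEW=0, ERR=35686045301/1073741824
(4,1): OLD=1915987987633/17179869184 → NEW=0, ERR=1915987987633/17179869184
(4,2): OLD=86271460962115/549755813888 → NEW=255, ERR=-53916271579325/549755813888
(4,3): OLD=700306035234031/8796093022208 → NEW=0, ERR=700306035234031/8796093022208
(4,4): OLD=28905611881355359/140737488355328 → NEW=255, ERR=-6982447649253281/140737488355328
(4,5): OLD=368361649268259385/2251799813685248 → NEW=255, ERR=-205847303221478855/2251799813685248
(5,0): OLD=17948696423075/274877906944 → NEW=0, ERR=17948696423075/274877906944
(5,1): OLD=924535663688531/8796093022208 → NEW=0, ERR=924535663688531/8796093022208
(5,2): OLD=9023731657589377/70368744177664 → NEW=255, ERR=-8920298107714943/70368744177664
(5,3): OLD=191376176431413723/2251799813685248 → NEW=0, ERR=191376176431413723/2251799813685248
(5,4): OLD=785940670820520459/4503599627370496 → NEW=255, ERR=-362477234158956021/4503599627370496
(5,5): OLD=9159921247254433895/72057594037927936 → NEW=0, ERR=9159921247254433895/72057594037927936
Row 0: ..#.##
Row 1: ...#.#
Row 2: .#.###
Row 3: ...#.#
Row 4: ..#.##
Row 5: ..#.#.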